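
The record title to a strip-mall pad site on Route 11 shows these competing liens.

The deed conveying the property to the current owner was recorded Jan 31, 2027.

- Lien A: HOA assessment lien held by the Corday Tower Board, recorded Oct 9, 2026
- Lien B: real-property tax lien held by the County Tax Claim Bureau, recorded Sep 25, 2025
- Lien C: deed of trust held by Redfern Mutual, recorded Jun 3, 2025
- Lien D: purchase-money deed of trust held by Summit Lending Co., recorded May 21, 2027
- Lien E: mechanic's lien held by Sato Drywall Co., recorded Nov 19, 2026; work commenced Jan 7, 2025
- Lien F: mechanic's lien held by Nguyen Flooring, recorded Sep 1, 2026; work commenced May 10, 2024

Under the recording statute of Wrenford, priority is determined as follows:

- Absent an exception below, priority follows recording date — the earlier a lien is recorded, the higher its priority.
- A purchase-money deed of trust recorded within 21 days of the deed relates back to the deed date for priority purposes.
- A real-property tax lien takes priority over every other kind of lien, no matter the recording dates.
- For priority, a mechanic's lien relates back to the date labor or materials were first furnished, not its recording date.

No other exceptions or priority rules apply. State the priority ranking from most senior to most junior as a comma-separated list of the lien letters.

B, F, E, C, A, D

Adjusting effective dates: D missed the 21-day window (110 days after the deed), so its recording date stands; E's effective date is Jan 7, 2025, when work began; F is treated as recorded May 10, 2024, the work-commencement date.
As a real-property tax lien, B is senior to every other lien.
Ordering the rest by effective date: F (May 10, 2024), E (Jan 7, 2025), C (Jun 3, 2025), A (Oct 9, 2026), D (May 21, 2027).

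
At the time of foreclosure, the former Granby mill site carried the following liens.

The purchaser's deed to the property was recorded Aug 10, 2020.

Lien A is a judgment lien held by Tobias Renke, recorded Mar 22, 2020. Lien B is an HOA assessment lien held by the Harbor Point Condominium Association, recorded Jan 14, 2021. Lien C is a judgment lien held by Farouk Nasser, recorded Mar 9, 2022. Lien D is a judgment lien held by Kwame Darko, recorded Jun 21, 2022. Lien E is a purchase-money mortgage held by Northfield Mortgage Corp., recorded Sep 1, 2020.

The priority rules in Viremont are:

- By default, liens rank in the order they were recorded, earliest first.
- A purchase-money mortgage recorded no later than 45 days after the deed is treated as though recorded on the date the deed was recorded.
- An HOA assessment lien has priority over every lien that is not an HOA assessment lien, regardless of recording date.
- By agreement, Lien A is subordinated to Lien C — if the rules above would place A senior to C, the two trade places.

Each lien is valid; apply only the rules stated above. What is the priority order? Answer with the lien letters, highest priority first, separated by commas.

Effective dates: E's effective date is the deed date, Aug 10, 2020.
As an HOA assessment lien, B is senior to every other lien.
Ordering the rest by effective date: A (Mar 22, 2020), E (Aug 10, 2020), C (Mar 9, 2022), D (Jun 21, 2022).
The subordination applies — A was senior to C — so A and C swap.

B, C, E, A, D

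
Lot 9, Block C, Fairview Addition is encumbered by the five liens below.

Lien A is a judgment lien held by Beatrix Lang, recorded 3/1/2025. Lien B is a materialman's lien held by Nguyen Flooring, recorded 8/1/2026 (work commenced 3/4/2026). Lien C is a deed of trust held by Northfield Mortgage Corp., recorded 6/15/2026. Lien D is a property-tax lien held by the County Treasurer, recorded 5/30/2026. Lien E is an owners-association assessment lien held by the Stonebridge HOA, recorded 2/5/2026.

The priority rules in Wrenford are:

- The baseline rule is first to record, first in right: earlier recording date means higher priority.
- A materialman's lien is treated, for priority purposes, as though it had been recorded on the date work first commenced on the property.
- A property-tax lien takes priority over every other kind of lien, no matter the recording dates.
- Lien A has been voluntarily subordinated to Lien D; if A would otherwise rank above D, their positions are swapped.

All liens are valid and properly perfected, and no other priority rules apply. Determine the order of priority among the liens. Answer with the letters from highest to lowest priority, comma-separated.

D, A, E, B, C

Adjusting effective dates: B relates back to 3/4/2026 (work commenced).
D is a property-tax lien, so it outranks all other liens regardless of date.
The other liens, earliest effective date first: A (3/1/2025), E (2/5/2026), B (3/4/2026), C (6/15/2026).
Since A is not senior to D, the subordination leaves the order unchanged.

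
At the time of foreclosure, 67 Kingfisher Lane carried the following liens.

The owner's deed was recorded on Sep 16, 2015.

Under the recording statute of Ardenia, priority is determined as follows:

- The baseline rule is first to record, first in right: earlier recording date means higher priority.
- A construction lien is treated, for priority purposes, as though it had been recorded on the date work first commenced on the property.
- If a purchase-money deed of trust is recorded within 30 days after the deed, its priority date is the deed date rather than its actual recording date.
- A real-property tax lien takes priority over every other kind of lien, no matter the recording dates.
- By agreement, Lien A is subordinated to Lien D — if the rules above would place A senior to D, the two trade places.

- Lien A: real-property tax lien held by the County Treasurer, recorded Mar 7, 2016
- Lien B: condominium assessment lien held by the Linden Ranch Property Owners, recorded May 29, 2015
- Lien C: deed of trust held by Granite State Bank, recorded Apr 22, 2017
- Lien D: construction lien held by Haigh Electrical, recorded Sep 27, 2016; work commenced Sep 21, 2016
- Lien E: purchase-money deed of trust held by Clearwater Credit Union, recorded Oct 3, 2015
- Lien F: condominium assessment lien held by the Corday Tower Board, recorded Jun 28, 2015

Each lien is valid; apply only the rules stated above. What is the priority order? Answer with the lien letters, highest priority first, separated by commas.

D, B, F, E, A, C

Adjusting effective dates: D relates back to Sep 21, 2016 (work commenced); E relates back to the deed date Sep 16, 2015.
A, as a real-property tax lien, has superpriority and ranks first.
Ordering the rest by effective date: B (May 29, 2015), F (Jun 28, 2015), E (Sep 16, 2015), D (Sep 21, 2016), C (Apr 22, 2017).
A would otherwise be senior to D, so under the subordination agreement A and D exchange positions.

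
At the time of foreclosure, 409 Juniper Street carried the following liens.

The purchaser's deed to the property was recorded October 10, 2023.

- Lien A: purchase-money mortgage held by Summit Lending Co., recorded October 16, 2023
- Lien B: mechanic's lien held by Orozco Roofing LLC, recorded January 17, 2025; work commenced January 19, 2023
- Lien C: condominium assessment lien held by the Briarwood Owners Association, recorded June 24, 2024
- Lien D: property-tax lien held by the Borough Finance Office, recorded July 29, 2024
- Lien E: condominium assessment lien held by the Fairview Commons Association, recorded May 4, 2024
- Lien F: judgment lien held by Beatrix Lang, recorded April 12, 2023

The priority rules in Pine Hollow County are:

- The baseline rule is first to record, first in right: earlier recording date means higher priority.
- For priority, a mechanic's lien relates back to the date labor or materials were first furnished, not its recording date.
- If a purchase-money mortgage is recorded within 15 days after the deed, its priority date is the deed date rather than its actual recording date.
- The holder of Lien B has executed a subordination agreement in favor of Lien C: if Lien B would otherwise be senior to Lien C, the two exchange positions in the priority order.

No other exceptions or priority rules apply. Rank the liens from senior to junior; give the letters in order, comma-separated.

C, F, A, E, B, D

First, effective dates: A relates back to the deed date October 10, 2023; B's effective date is January 19, 2023, when work began.
By effective date, earliest first: B (January 19, 2023), F (April 12, 2023), A (October 10, 2023), E (May 4, 2024), C (June 24, 2024), D (July 29, 2024).
Because B would otherwise rank above C, the subordination swaps them.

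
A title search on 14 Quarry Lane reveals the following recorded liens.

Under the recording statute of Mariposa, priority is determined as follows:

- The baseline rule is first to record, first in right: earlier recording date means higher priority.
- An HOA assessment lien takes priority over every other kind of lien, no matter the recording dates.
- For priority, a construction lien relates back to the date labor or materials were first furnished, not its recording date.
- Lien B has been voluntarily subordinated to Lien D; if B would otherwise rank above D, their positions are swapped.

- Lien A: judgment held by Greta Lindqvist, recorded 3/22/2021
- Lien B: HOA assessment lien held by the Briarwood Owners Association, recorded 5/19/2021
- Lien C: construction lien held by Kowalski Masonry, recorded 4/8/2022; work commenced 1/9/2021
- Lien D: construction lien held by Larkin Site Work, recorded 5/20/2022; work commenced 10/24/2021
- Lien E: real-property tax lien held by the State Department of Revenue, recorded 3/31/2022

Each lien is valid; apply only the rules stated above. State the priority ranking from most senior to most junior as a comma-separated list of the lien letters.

First, effective dates: C's effective date is 1/9/2021, when work began; D's effective date is 10/24/2021, when work began.
B is an HOA assessment lien and takes priority over every other lien.
Ordering the rest by effective date: C (1/9/2021), A (3/22/2021), D (10/24/2021), E (3/31/2022).
B is senior to D before the subordination, so the two trade places.

D, C, A, B, E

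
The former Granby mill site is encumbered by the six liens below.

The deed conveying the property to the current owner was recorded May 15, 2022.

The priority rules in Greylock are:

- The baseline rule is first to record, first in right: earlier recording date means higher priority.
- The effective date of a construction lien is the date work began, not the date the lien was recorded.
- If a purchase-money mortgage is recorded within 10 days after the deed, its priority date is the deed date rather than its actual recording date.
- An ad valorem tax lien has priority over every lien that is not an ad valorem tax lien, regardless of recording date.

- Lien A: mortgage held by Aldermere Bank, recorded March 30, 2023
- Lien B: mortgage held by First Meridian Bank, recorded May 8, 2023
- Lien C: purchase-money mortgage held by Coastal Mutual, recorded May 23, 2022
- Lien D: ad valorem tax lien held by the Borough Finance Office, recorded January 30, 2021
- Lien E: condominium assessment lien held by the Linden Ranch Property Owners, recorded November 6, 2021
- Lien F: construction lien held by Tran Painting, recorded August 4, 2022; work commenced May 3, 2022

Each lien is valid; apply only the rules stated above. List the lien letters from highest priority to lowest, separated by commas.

D, E, F, C, A, B

First, effective dates: C relates back to the deed date May 15, 2022; F's effective date is May 3, 2022, when work began.
D, as an ad valorem tax lien, has superpriority and ranks first.
Among the remaining liens, by effective date: E (November 6, 2021), F (May 3, 2022), C (May 15, 2022), A (March 30, 2023), B (May 8, 2023).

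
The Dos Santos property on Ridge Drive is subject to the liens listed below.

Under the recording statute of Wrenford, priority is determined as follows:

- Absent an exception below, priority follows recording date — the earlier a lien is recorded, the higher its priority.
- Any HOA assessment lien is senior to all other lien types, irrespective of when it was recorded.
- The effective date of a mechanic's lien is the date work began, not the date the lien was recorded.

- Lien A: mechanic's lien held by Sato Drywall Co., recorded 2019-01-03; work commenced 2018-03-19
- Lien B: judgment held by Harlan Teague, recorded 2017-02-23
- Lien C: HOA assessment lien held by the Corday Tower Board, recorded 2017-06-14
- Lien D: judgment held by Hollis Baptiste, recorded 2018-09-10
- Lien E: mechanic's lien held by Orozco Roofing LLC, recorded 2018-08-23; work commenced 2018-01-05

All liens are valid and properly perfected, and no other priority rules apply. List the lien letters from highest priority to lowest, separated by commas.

Adjusting effective dates: A is treated as recorded 2018-03-19, the work-commencement date; E's effective date is 2018-01-05, when work began.
C is an HOA assessment lien, so it outranks all other liens regardless of date.
Among the remaining liens, by effective date: B (2017-02-23), E (2018-01-05), A (2018-03-19), D (2018-09-10).

C, B, E, A, D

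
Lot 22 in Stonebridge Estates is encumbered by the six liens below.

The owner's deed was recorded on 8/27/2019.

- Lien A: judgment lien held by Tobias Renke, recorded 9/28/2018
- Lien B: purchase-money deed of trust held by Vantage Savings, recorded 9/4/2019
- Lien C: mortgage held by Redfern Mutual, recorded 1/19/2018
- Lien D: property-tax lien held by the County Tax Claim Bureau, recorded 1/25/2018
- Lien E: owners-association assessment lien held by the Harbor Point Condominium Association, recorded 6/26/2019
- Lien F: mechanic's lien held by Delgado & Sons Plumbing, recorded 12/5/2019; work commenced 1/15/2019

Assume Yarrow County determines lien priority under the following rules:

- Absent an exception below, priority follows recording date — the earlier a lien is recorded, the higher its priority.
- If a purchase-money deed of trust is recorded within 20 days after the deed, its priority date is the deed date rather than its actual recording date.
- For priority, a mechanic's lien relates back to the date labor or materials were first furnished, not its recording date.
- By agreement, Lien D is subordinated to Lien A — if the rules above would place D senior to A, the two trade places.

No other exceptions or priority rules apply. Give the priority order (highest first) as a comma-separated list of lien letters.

Effective dates: B's effective date is the deed date, 8/27/2019; F is treated as recorded 1/15/2019, the work-commencement date.
Sorted by effective date: C (1/19/2018), D (1/25/2018), A (9/28/2018), F (1/15/2019), E (6/26/2019), B (8/27/2019).
D is senior to A before the subordination, so the two trade places.

C, A, D, F, E, B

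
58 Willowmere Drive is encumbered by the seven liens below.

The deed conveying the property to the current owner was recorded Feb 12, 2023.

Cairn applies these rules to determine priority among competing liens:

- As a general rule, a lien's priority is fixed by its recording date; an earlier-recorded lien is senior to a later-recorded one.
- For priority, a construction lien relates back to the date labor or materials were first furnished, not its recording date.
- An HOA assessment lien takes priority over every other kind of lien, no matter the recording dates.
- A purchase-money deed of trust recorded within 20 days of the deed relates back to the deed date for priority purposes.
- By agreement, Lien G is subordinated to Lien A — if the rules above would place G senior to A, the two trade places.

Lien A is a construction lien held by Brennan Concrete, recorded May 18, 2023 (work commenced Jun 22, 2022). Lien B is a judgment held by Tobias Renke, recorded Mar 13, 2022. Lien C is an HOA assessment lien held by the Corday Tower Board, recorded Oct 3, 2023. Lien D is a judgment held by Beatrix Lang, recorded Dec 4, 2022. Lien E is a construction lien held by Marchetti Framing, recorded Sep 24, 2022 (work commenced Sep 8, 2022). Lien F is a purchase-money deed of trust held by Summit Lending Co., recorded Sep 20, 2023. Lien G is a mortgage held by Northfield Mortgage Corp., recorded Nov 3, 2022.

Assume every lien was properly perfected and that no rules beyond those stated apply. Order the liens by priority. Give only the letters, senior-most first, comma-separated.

C, B, A, E, G, D, F

Effective dates after the stated exceptions: A relates back to Jun 22, 2022 (work commenced); E is treated as recorded Sep 8, 2022, the work-commencement date; F was recorded 220 days after the deed — beyond 20 days — so no relation-back applies.
As an HOA assessment lien, C is senior to every other lien.
The other liens, earliest effective date first: B (Mar 13, 2022), A (Jun 22, 2022), E (Sep 8, 2022), G (Nov 3, 2022), D (Dec 4, 2022), F (Sep 20, 2023).
Since G is not senior to A, the subordination leaves the order unchanged.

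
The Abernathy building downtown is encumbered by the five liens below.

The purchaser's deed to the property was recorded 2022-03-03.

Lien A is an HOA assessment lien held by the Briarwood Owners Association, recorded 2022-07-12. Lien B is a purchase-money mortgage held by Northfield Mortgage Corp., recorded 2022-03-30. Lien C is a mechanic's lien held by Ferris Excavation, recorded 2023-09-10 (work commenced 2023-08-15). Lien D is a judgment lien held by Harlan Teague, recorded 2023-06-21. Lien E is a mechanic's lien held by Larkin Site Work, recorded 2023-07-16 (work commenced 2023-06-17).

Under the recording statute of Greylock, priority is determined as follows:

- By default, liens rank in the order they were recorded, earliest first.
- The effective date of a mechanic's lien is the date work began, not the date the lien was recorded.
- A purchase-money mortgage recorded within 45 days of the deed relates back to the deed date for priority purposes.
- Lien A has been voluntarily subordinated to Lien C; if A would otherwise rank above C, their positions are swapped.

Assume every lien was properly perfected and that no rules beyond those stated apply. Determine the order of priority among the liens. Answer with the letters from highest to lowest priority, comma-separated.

B, C, E, D, A

Effective dates: B's effective date is the deed date, 2022-03-03; C is treated as recorded 2023-08-15, the work-commencement date; E is treated as recorded 2023-06-17, the work-commencement date.
Sorted by effective date: B (2022-03-03), A (2022-07-12), E (2023-06-17), D (2023-06-21), C (2023-08-15).
The subordination applies — A was senior to C — so A and C swap.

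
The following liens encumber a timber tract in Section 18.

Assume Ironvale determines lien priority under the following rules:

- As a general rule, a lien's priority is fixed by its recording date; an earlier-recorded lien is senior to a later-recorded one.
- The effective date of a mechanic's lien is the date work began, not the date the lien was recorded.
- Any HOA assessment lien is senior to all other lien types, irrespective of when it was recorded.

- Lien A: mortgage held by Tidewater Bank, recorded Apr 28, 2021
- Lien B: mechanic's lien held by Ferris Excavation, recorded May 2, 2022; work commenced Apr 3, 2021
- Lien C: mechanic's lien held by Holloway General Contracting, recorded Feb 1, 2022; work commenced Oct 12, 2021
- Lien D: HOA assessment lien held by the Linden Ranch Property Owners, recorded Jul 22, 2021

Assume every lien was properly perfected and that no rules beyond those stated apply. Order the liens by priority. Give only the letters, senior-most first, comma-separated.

D, B, A, C

Effective dates: B relates back to Apr 3, 2021 (work commenced); C's effective date is Oct 12, 2021, when work began.
D is an HOA assessment lien, so it outranks all other liens regardless of date.
Among the remaining liens, by effective date: B (Apr 3, 2021), A (Apr 28, 2021), C (Oct 12, 2021).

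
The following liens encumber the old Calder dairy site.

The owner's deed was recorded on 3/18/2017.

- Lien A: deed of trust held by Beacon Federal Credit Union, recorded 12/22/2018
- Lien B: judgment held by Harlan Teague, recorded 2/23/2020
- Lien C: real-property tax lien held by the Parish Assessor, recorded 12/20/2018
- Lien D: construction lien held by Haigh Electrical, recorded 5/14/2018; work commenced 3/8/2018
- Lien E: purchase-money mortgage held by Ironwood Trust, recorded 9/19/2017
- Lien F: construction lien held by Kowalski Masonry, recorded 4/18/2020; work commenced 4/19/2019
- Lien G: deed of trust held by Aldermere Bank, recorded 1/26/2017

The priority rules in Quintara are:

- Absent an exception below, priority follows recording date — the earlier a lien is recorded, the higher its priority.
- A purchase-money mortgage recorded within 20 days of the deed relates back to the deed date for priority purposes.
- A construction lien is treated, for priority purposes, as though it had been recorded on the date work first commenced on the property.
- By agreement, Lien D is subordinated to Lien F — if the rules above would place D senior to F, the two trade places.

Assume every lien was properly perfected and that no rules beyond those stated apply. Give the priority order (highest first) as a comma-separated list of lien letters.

First, effective dates: D relates back to 3/8/2018 (work commenced); E was recorded 185 days after the deed, outside the 20-day window, so it keeps its recording date; F is treated as recorded 4/19/2019, the work-commencement date.
Sorted by effective date: G (1/26/2017), E (9/19/2017), D (3/8/2018), C (12/20/2018), A (12/22/2018), F (4/19/2019), B (2/23/2020).
The subordination applies — D was senior to F — so D and F swap.

G, E, F, C, A, D, B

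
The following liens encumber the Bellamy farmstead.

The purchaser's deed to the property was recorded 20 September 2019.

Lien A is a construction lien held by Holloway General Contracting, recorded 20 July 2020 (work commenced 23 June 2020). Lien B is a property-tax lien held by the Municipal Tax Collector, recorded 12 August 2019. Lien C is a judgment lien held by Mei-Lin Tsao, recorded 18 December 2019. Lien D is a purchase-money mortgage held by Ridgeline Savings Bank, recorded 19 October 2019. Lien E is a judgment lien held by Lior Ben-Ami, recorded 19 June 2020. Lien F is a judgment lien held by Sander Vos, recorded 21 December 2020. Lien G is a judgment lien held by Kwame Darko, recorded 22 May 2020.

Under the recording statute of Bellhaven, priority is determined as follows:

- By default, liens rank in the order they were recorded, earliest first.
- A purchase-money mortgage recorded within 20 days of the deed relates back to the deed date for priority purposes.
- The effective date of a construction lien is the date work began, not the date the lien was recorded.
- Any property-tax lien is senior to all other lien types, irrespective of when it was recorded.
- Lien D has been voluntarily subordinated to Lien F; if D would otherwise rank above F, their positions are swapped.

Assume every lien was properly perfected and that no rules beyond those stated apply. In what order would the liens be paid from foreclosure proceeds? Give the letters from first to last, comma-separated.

B, F, C, G, E, A, D

Effective dates after the stated exceptions: A is treated as recorded 23 June 2020, the work-commencement date; D was recorded 29 days after the deed, outside the 20-day window, so it keeps its recording date.
B is a property-tax lien and takes priority over every other lien.
Among the remaining liens, by effective date: D (19 October 2019), C (18 December 2019), G (22 May 2020), E (19 June 2020), A (23 June 2020), F (21 December 2020).
The subordination applies — D was senior to F — so D and F swap.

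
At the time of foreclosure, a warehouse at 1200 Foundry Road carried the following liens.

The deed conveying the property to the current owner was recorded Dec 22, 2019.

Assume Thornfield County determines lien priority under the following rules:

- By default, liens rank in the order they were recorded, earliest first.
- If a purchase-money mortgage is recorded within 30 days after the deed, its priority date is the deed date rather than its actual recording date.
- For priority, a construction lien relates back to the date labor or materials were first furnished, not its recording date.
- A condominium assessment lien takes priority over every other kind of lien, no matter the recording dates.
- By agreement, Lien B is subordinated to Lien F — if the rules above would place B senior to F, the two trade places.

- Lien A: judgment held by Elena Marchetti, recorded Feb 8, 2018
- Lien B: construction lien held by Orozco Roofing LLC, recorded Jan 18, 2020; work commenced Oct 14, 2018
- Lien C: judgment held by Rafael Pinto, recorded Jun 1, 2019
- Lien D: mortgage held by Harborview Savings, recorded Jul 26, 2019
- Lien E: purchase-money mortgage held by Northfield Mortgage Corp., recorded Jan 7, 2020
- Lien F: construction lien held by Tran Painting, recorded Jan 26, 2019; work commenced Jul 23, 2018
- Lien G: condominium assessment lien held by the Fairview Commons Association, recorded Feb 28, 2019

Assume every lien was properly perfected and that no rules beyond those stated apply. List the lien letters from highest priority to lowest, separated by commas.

Effective dates after the stated exceptions: B's effective date is Oct 14, 2018, when work began; E was recorded within the 30-day window, so its effective date is the deed date Dec 22, 2019; F's effective date is Jul 23, 2018, when work began.
G is a condominium assessment lien and takes priority over every other lien.
Among the remaining liens, by effective date: A (Feb 8, 2018), F (Jul 23, 2018), B (Oct 14, 2018), C (Jun 1, 2019), D (Jul 26, 2019), E (Dec 22, 2019).
B already ranks below F; the subordination has no effect.

G, A, F, B, C, D, E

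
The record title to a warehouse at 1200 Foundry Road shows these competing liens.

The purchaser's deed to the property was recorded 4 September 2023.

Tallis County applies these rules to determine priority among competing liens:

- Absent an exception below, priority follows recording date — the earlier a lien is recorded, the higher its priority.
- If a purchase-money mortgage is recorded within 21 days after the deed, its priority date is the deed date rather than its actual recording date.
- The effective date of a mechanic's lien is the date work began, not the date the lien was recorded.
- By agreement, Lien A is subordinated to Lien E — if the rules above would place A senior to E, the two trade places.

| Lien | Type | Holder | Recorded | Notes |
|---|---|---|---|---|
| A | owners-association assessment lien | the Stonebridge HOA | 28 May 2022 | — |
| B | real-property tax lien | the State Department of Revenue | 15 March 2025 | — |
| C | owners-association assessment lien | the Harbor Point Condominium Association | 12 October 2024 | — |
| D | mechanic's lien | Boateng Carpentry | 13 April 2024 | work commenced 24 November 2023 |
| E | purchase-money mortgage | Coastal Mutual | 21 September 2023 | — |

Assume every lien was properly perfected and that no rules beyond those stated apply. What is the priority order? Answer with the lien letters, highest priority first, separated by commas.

Effective dates: D's effective date is 24 November 2023, when work began; E relates back to the deed date 4 September 2023.
Ordering by effective date: A (28 May 2022), E (4 September 2023), D (24 November 2023), C (12 October 2024), B (15 March 2025).
A is senior to E before the subordination, so the two trade places.

E, A, D, C, B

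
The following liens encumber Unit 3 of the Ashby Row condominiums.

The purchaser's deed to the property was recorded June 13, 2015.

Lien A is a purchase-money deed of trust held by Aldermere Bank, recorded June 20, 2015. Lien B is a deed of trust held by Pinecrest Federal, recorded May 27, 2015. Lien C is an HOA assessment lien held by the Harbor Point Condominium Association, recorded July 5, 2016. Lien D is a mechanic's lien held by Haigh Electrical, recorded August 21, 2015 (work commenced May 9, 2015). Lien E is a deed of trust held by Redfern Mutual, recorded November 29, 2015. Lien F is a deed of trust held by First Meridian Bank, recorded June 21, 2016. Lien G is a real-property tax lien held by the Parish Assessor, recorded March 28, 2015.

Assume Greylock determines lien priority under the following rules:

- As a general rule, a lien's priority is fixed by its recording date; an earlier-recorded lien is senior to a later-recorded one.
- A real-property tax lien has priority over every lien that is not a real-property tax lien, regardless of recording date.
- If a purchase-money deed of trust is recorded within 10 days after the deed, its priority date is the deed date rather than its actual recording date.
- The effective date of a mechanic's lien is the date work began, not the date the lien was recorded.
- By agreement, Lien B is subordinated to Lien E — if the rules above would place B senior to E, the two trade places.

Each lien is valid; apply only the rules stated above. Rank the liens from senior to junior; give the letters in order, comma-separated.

Effective dates after the stated exceptions: A relates back to the deed date June 13, 2015; D is treated as recorded May 9, 2015, the work-commencement date.
G is a real-property tax lien, so it outranks all other liens regardless of date.
Among the remaining liens, by effective date: D (May 9, 2015), B (May 27, 2015), A (June 13, 2015), E (November 29, 2015), F (June 21, 2016), C (July 5, 2016).
The subordination applies — B was senior to E — so B and E swap.

G, D, E, A, B, F, C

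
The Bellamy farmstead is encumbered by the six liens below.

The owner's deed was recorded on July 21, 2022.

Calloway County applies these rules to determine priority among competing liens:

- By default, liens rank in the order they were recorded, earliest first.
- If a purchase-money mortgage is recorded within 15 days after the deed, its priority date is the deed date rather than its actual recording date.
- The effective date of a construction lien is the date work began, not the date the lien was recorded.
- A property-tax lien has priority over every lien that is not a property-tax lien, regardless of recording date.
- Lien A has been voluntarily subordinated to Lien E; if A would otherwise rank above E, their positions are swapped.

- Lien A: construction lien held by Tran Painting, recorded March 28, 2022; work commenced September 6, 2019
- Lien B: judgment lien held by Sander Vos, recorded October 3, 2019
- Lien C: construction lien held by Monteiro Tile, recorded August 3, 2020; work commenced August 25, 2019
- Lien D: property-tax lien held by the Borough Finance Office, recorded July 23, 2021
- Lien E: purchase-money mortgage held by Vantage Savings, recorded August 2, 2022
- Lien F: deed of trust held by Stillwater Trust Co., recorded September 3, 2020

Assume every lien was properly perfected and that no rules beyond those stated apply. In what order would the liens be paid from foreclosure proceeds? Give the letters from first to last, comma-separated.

D, C, E, B, F, A

Adjusting effective dates: A is treated as recorded September 6, 2019, the work-commencement date; C is treated as recorded August 25, 2019, the work-commencement date; E was recorded within the 15-day window, so its effective date is the deed date July 21, 2022.
D, as a property-tax lien, has superpriority and ranks first.
The other liens, earliest effective date first: C (August 25, 2019), A (September 6, 2019), B (October 3, 2019), F (September 3, 2020), E (July 21, 2022).
A would otherwise be senior to E, so under the subordination agreement A and E exchange positions.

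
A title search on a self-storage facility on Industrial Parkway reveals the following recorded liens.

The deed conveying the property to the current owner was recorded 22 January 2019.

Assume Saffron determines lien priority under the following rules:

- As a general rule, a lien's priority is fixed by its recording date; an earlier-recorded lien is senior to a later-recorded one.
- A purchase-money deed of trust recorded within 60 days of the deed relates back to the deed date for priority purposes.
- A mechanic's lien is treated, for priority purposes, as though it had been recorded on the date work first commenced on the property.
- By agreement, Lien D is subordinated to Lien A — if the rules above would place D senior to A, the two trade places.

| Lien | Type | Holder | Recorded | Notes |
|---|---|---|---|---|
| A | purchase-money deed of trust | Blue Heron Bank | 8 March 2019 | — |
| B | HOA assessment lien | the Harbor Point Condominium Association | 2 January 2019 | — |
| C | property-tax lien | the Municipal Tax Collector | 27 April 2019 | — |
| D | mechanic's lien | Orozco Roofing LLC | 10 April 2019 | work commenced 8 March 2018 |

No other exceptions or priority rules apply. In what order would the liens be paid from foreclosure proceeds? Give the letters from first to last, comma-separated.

Effective dates after the stated exceptions: A was recorded within the 60-day window, so its effective date is the deed date 22 January 2019; D's effective date is 8 March 2018, when work began.
Sorted by effective date: D (8 March 2018), B (2 January 2019), A (22 January 2019), C (27 April 2019).
The subordination applies — D was senior to A — so D and A swap.

A, B, D, C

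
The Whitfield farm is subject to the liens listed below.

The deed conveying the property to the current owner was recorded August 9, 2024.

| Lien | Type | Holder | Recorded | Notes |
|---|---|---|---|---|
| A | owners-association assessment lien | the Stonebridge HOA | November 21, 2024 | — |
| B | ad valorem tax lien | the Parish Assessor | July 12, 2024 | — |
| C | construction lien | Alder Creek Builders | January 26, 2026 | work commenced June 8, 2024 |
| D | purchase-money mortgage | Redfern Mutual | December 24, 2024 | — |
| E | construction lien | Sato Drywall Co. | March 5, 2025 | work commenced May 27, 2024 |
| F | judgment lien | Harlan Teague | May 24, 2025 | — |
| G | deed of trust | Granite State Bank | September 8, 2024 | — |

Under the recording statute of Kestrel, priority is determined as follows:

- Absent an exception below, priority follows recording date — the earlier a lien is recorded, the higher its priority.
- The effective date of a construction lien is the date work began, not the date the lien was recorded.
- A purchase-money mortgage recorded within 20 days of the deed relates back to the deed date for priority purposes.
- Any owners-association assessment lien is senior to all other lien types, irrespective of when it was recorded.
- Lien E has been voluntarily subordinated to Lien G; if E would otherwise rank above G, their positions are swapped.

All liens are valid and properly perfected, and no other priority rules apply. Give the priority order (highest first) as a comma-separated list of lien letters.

A, G, C, B, E, D, F

First, effective dates: C relates back to June 8, 2024 (work commenced); D was recorded 137 days after the deed, outside the 20-day window, so it keeps its recording date; E's effective date is May 27, 2024, when work began.
A is an owners-association assessment lien, so it outranks all other liens regardless of date.
Ordering the rest by effective date: E (May 27, 2024), C (June 8, 2024), B (July 12, 2024), G (September 8, 2024), D (December 24, 2024), F (May 24, 2025).
E is senior to G before the subordination, so the two trade places.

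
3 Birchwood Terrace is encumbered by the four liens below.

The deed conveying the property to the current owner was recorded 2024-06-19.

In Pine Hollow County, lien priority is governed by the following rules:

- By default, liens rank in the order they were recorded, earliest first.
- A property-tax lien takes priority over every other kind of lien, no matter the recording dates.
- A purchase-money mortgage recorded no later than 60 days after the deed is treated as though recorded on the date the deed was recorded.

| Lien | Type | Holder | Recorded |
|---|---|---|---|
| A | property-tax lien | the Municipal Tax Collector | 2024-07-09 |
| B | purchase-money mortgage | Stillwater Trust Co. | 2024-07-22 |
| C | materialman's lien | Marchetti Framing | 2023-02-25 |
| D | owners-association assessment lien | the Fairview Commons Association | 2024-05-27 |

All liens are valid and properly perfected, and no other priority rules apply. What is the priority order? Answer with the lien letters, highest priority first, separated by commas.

Effective dates: B was recorded within the 60-day window, so its effective date is the deed date 2024-06-19.
A is a property-tax lien and takes priority over every other lien.
Remaining liens by effective date: C (2023-02-25), D (2024-05-27), B (2024-06-19).

A, C, D, B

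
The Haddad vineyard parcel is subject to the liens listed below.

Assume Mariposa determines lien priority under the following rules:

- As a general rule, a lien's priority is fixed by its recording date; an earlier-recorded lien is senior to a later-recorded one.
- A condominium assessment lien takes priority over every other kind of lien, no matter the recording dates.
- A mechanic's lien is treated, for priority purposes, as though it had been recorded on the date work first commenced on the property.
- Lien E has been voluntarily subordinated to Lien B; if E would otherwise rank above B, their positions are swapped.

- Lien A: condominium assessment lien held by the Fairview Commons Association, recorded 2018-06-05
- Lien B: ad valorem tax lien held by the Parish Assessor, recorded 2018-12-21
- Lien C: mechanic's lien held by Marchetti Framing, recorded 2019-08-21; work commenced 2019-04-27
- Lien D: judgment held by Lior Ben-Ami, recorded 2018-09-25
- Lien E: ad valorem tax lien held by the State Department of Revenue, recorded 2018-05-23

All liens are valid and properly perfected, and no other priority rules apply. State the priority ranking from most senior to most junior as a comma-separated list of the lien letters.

A, B, D, E, C

Effective dates: C relates back to 2019-04-27 (work commenced).
A, as a condominium assessment lien, has superpriority and ranks first.
The other liens, earliest effective date first: E (2018-05-23), D (2018-09-25), B (2018-12-21), C (2019-04-27).
E would otherwise be senior to B, so under the subordination agreement E and B exchange positions.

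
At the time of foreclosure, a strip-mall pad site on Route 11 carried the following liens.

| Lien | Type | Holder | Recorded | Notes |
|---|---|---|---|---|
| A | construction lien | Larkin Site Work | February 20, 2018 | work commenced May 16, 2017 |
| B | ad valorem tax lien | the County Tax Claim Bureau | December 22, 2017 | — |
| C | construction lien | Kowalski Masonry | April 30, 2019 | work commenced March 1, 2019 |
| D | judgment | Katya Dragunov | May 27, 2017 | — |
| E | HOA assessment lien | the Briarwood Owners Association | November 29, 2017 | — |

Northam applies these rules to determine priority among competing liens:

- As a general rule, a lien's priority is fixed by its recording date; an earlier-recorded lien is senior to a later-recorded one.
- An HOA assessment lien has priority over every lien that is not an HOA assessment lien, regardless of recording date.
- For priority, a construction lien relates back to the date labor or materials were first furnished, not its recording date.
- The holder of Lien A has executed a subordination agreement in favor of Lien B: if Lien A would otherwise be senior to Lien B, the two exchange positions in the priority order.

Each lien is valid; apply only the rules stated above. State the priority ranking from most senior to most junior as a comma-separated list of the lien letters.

Effective dates: A is treated as recorded May 16, 2017, the work-commencement date; C's effective date is March 1, 2019, when work began.
E, as an HOA assessment lien, has superpriority and ranks first.
Remaining liens by effective date: A (May 16, 2017), D (May 27, 2017), B (December 22, 2017), C (March 1, 2019).
The subordination applies — A was senior to B — so A and B swap.

E, B, D, A, C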